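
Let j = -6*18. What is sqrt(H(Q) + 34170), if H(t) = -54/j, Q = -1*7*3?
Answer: sqrt(136682)/2 ≈ 184.85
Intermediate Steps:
j = -108
Q = -21 (Q = -7*3 = -21)
H(t) = 1/2 (H(t) = -54/(-108) = -54*(-1/108) = 1/2)
sqrt(H(Q) + 34170) = sqrt(1/2 + 34170) = sqrt(68341/2) = sqrt(136682)/2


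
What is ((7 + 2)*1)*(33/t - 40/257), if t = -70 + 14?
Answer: -96489/14392 ≈ -6.7043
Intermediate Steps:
t = -56
((7 + 2)*1)*(33/t - 40/257) = ((7 + 2)*1)*(33/(-56) - 40/257) = (9*1)*(33*(-1/56) - 40*1/257) = 9*(-33/56 - 40/257) = 9*(-10721/14392) = -96489/14392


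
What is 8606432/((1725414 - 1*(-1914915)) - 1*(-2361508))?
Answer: 8606432/6001837 ≈ 1.4340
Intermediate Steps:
8606432/((1725414 - 1*(-1914915)) - 1*(-2361508)) = 8606432/((1725414 + 1914915) + 2361508) = 8606432/(3640329 + 2361508) = 8606432/6001837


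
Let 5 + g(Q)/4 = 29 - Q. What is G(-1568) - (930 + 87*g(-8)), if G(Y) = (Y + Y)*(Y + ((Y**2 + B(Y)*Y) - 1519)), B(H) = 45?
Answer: -7479299938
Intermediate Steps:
g(Q) = 96 - 4*Q (g(Q) = -20 + 4*(29 - Q) = -20 + (116 - 4*Q) = 96 - 4*Q)
G(Y) = 2*Y*(-1519 + Y**2 + 46*Y) (G(Y) = (Y + Y)*(Y + ((Y**2 + 45*Y) - 1519)) = (2*Y)*(Y + (-1519 + Y**2 + 45*Y)) = (2*Y)*(-1519 + Y**2 + 46*Y) = 2*Y*(-1519 + Y**2 + 46*Y))
G(-1568) - (930 + 87*g(-8)) = 2*(-1568)*(-1519 + (-1568)**2 + 46*(-1568)) - (930 + 87*(96 - 4*(-8))) = 2*(-1568)*(-1519 + 2458624 - 72128) - (930 + 87*(96 + 32)) = 2*(-1568)*2384977 - (930 + 87*128) = -7479287872 - (930 + 11136) = -7479287872 - 1*12066 = -7479287872 - 12066 = -7479299938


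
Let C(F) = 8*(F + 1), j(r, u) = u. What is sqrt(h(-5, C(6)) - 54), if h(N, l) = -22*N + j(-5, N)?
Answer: sqrt(51) ≈ 7.1414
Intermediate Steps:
C(F) = 8 + 8*F (C(F) = 8*(1 + F) = 8 + 8*F)
h(N, l) = -21*N (h(N, l) = -22*N + N = -21*N)
sqrt(h(-5, C(6)) - 54) = sqrt(-21*(-5) - 54) = sqrt(105 - 54) = sqrt(51)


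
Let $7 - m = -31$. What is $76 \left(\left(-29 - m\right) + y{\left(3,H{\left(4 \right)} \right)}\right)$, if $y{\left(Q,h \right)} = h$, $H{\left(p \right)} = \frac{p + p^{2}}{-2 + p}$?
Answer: $-4332$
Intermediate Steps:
$m = 38$ ($m = 7 - -31 = 7 + 31 = 38$)
$H{\left(p \right)} = \frac{p + p^{2}}{-2 + p}$
$76 \left(\left(-29 - m\right) + y{\left(3,H{\left(4 \right)} \right)}\right) = 76 \left(\left(-29 - 38\right) + \frac{4 \left(1 + 4\right)}{-2 + 4}\right) = 76 \left(\left(-29 - 38\right) + 4 \cdot \frac{1}{2} \cdot 5\right) = 76 \left(-67 + 4 \cdot \frac{1}{2} \cdot 5\right) = 76 \left(-67 + 10\right) = 76 \left(-57\right) = -4332$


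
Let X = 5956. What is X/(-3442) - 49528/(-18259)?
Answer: 30862386/31423739 ≈ 0.98214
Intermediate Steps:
X/(-3442) - 49528/(-18259) = 5956/(-3442) - 49528/(-18259) = 5956*(-1/3442) - 49528*(-1/18259) = -2978/1721 + 49528/18259 = 30862386/31423739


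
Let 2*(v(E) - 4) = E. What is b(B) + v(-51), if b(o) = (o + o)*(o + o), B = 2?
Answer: -11/2 ≈ -5.5000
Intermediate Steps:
b(o) = 4*o² (b(o) = (2*o)*(2*o) = 4*o²)
v(E) = 4 + E/2
b(B) + v(-51) = 4*2² + (4 + (½)*(-51)) = 4*4 + (4 - 51/2) = 16 - 43/2 = -11/2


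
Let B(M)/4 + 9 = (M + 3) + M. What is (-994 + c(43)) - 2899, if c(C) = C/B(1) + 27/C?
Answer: -2679801/688 ≈ -3895.1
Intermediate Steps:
B(M) = -24 + 8*M (B(M) = -36 + 4*((M + 3) + M) = -36 + 4*((3 + M) + M) = -36 + 4*(3 + 2*M) = -36 + (12 + 8*M) = -24 + 8*M)
c(C) = 27/C - C/16 (c(C) = C/(-24 + 8*1) + 27/C = C/(-24 + 8) + 27/C = C/(-16) + 27/C = C*(-1/16) + 27/C = -C/16 + 27/C = 27/C - C/16)
(-994 + c(43)) - 2899 = (-994 + (27/43 - 1/16*43)) - 2899 = (-994 + (27*(1/43) - 43/16)) - 2899 = (-994 + (27/43 - 43/16)) - 2899 = (-994 - 1417/688) - 2899 = -685289/688 - 2899 = -2679801/688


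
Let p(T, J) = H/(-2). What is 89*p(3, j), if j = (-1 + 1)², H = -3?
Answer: 267/2 ≈ 133.50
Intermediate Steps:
j = 0 (j = 0² = 0)
p(T, J) = 3/2 (p(T, J) = -3/(-2) = -3*(-½) = 3/2)
89*p(3, j) = 89*(3/2) = 267/2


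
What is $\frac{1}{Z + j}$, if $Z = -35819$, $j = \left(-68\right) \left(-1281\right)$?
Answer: $\frac{1}{51289} \approx 1.9497 \cdot 10^{-5}$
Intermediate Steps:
$j = 87108$
$\frac{1}{Z + j} = \frac{1}{-35819 + 87108} = \frac{1}{51289}$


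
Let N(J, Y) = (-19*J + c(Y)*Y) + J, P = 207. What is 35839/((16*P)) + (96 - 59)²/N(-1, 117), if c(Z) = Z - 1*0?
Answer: 55086589/5044176 ≈ 10.921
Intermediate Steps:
c(Z) = Z (c(Z) = Z + 0 = Z)
N(J, Y) = Y² - 18*J (N(J, Y) = (-19*J + Y*Y) + J = (-19*J + Y²) + J = (Y² - 19*J) + J = Y² - 18*J)
35839/((16*P)) + (96 - 59)²/N(-1, 117) = 35839/((16*207)) + (96 - 59)²/(117² - 18*(-1)) = 35839/3312 + 37²/(13689 + 18) = 35839*(1/3312) + 1369/13707 = 35839/3312 + 1369*(1/13707) = 35839/3312 + 1369/13707 = 55086589/5044176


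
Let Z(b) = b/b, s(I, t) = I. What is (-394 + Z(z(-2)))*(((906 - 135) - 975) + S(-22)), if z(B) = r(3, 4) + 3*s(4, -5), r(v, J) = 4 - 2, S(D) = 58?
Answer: 57378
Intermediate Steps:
r(v, J) = 2
z(B) = 14 (z(B) = 2 + 3*4 = 2 + 12 = 14)
Z(b) = 1
(-394 + Z(z(-2)))*(((906 - 135) - 975) + S(-22)) = (-394 + 1)*(((906 - 135) - 975) + 58) = -393*((771 - 975) + 58) = -393*(-204 + 58) = -393*(-146) = 57378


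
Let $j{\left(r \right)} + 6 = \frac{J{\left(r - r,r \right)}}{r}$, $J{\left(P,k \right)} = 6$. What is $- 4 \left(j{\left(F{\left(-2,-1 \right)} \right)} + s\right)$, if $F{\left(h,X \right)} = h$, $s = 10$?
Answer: $-4$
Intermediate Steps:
$j{\left(r \right)} = -6 + \frac{6}{r}$
$- 4 \left(j{\left(F{\left(-2,-1 \right)} \right)} + s\right) = - 4 \left(\left(-6 + \frac{6}{-2}\right) + 10\right) = - 4 \left(\left(-6 + 6 \left(- \frac{1}{2}\right)\right) + 10\right) = - 4 \left(\left(-6 - 3\right) + 10\right) = - 4 \left(-9 + 10\right) = \left(-4\right) 1 = -4$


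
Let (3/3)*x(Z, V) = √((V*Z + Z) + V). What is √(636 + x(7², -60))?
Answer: √(636 + I*√2951) ≈ 25.242 + 1.076*I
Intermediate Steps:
x(Z, V) = √(V + Z + V*Z) (x(Z, V) = √((V*Z + Z) + V) = √((Z + V*Z) + V) = √(V + Z + V*Z))
√(636 + x(7², -60)) = √(636 + √(-60 + 7² - 60*7²)) = √(636 + √(-60 + 49 - 60*49)) = √(636 + √(-60 + 49 - 2940)) = √(636 + √(-2951)) = √(636 + I*√2951)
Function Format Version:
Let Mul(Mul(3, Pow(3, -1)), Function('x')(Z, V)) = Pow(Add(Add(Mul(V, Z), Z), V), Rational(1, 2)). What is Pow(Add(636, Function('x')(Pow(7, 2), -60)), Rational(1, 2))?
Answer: Pow(Add(636, Mul(I, Pow(2951, Rational(1, 2)))), Rational(1, 2)) ≈ Add(25.242, Mul(1.0760, I))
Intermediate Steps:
Function('x')(Z, V) = Pow(Add(V, Z, Mul(V, Z)), Rational(1, 2)) (Function('x')(Z, V) = Pow(Add(Add(Mul(V, Z), Z), V), Rational(1, 2)) = Pow(Add(Add(Z, Mul(V, Z)), V), Rational(1, 2)) = Pow(Add(V, Z, Mul(V, Z)), Rational(1, 2)))
Pow(Add(636, Function('x')(Pow(7, 2), -60)), Rational(1, 2)) = Pow(Add(636, Pow(Add(-60, Pow(7, 2), Mul(-60, Pow(7, 2))), Rational(1, 2))), Rational(1, 2)) = Pow(Add(636, Pow(Add(-60, 49, Mul(-60, 49)), Rational(1, 2))), Rational(1, 2)) = Pow(Add(636, Pow(Add(-60, 49, -2940), Rational(1, 2))), Rational(1, 2)) = Pow(Add(636, Pow(-2951, Rational(1, 2))), Rational(1, 2)) = Pow(Add(636, Mul(I, Pow(2951, Rational(1, 2)))), Rational(1, 2))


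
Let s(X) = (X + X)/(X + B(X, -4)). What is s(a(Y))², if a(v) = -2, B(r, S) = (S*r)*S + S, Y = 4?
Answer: 4/361 ≈ 0.011080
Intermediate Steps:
B(r, S) = S + r*S² (B(r, S) = r*S² + S = S + r*S²)
s(X) = 2*X/(-4 + 17*X) (s(X) = (X + X)/(X - 4*(1 - 4*X)) = (2*X)/(X + (-4 + 16*X)) = (2*X)/(-4 + 17*X) = 2*X/(-4 + 17*X))
s(a(Y))² = (2*(-2)/(-4 + 17*(-2)))² = (2*(-2)/(-4 - 34))² = (2*(-2)/(-38))² = (2*(-2)*(-1/38))² = (2/19)² = 4/361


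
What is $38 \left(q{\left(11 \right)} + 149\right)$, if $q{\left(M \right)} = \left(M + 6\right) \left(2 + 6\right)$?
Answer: $10830$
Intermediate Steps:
$q{\left(M \right)} = 48 + 8 M$ ($q{\left(M \right)} = \left(6 + M\right) 8 = 48 + 8 M$)
$38 \left(q{\left(11 \right)} + 149\right) = 38 \left(\left(48 + 8 \cdot 11\right) + 149\right) = 38 \left(\left(48 + 88\right) + 149\right) = 38 \left(136 + 149\right) = 38 \cdot 285 = 10830$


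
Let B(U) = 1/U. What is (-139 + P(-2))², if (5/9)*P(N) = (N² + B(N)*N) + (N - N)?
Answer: 16900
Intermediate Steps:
P(N) = 9/5 + 9*N²/5 (P(N) = 9*((N² + N/N) + (N - N))/5 = 9*((N² + 1) + 0)/5 = 9*((1 + N²) + 0)/5 = 9*(1 + N²)/5 = 9/5 + 9*N²/5)
(-139 + P(-2))² = (-139 + (9/5 + (9/5)*(-2)²))² = (-139 + (9/5 + (9/5)*4))² = (-139 + (9/5 + 36/5))² = (-139 + 9)² = (-130)² = 16900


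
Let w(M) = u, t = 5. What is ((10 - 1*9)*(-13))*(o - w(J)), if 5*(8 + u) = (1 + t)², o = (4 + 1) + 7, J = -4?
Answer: -832/5 ≈ -166.40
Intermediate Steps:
o = 12 (o = 5 + 7 = 12)
u = -⅘ (u = -8 + (1 + 5)²/5 = -8 + (⅕)*6² = -8 + (⅕)*36 = -8 + 36/5 = -⅘ ≈ -0.80000)
w(M) = -⅘
((10 - 1*9)*(-13))*(o - w(J)) = ((10 - 1*9)*(-13))*(12 - 1*(-⅘)) = ((10 - 9)*(-13))*(12 + ⅘) = (1*(-13))*(64/5) = -13*64/5 = -832/5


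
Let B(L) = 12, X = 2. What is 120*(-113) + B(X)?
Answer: -13548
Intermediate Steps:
120*(-113) + B(X) = 120*(-113) + 12 = -13560 + 12 = -13548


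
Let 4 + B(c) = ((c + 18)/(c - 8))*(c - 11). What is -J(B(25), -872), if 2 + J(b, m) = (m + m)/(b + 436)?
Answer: 22770/3973 ≈ 5.7312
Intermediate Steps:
B(c) = -4 + (-11 + c)*(18 + c)/(-8 + c) (B(c) = -4 + ((c + 18)/(c - 8))*(c - 11) = -4 + ((18 + c)/(-8 + c))*(-11 + c) = -4 + (-11 + c)*(18 + c)/(-8 + c))
J(b, m) = -2 + 2*m/(436 + b) (J(b, m) = -2 + (m + m)/(b + 436) = -2 + (2*m)/(436 + b) = -2 + 2*m/(436 + b))
-J(B(25), -872) = -2*(-436 - 872 - (-166 + 25**2 + 3*25)/(-8 + 25))/(436 + (-166 + 25**2 + 3*25)/(-8 + 25)) = -2*(-436 - 872 - (-166 + 625 + 75)/17)/(436 + (-166 + 625 + 75)/17) = -2*(-436 - 872 - 534/17)/(436 + (1/17)*534) = -2*(-436 - 872 - 1*534/17)/(436 + 534/17) = -2*(-436 - 872 - 534/17)/7946/17 = -2*17*(-22770)/(7946*17) = -1*(-22770/3973) = 22770/3973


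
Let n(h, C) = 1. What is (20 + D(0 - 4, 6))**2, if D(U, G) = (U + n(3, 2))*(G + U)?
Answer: 196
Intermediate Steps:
D(U, G) = (1 + U)*(G + U) (D(U, G) = (U + 1)*(G + U) = (1 + U)*(G + U))
(20 + D(0 - 4, 6))**2 = (20 + (6 + (0 - 4) + (0 - 4)**2 + 6*(0 - 4)))**2 = (20 + (6 - 4 + (-4)**2 + 6*(-4)))**2 = (20 + (6 - 4 + 16 - 24))**2 = (20 - 6)**2 = 14**2 = 196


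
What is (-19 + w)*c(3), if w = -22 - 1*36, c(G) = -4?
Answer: 308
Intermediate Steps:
w = -58 (w = -22 - 36 = -58)
(-19 + w)*c(3) = (-19 - 58)*(-4) = -77*(-4) = 308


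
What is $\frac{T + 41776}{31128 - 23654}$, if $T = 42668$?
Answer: $\frac{42222}{3737} \approx 11.298$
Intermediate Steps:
$\frac{T + 41776}{31128 - 23654} = \frac{42668 + 41776}{31128 - 23654} = \frac{84444}{7474} = 84444 \cdot \frac{1}{7474} = \frac{42222}{3737}$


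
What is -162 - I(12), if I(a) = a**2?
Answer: -306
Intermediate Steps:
-162 - I(12) = -162 - 1*12**2 = -162 - 1*144 = -162 - 144 = -306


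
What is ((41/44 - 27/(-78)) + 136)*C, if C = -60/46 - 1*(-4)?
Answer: 2434213/6578 ≈ 370.05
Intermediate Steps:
C = 62/23 (C = -60*1/46 + 4 = -30/23 + 4 = 62/23 ≈ 2.6957)
((41/44 - 27/(-78)) + 136)*C = ((41/44 - 27/(-78)) + 136)*(62/23) = ((41*(1/44) - 27*(-1/78)) + 136)*(62/23) = ((41/44 + 9/26) + 136)*(62/23) = (731/572 + 136)*(62/23) = (78523/572)*(62/23) = 2434213/6578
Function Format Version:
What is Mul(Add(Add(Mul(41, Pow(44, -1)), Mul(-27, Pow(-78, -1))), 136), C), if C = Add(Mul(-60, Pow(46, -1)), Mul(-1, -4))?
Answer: Rational(2434213, 6578) ≈ 370.05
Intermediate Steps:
C = Rational(62, 23) (C = Add(Mul(-60, Rational(1, 46)), 4) = Add(Rational(-30, 23), 4) = Rational(62, 23) ≈ 2.6957)
Mul(Add(Add(Mul(41, Pow(44, -1)), Mul(-27, Pow(-78, -1))), 136), C) = Mul(Add(Add(Mul(41, Pow(44, -1)), Mul(-27, Pow(-78, -1))), 136), Rational(62, 23)) = Mul(Add(Add(Mul(41, Rational(1, 44)), Mul(-27, Rational(-1, 78))), 136), Rational(62, 23)) = Mul(Add(Add(Rational(41, 44), Rational(9, 26)), 136), Rational(62, 23)) = Mul(Add(Rational(731, 572), 136), Rational(62, 23)) = Mul(Rational(78523, 572), Rational(62, 23)) = Rational(2434213, 6578)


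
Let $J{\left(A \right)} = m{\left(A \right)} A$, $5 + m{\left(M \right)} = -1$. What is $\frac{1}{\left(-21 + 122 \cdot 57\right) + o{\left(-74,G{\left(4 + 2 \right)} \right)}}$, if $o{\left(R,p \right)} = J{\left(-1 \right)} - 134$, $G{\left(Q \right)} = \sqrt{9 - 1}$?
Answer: $\frac{1}{6805} \approx 0.00014695$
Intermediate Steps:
$m{\left(M \right)} = -6$ ($m{\left(M \right)} = -5 - 1 = -6$)
$G{\left(Q \right)} = 2 \sqrt{2}$ ($G{\left(Q \right)} = \sqrt{8} = 2 \sqrt{2}$)
$J{\left(A \right)} = - 6 A$
$o{\left(R,p \right)} = -128$ ($o{\left(R,p \right)} = \left(-6\right) \left(-1\right) - 134 = 6 - 134 = -128$)
$\frac{1}{\left(-21 + 122 \cdot 57\right) + o{\left(-74,G{\left(4 + 2 \right)} \right)}} = \frac{1}{\left(-21 + 122 \cdot 57\right) - 128} = \frac{1}{\left(-21 + 6954\right) - 128} = \frac{1}{6933 - 128} = \frac{1}{6805}$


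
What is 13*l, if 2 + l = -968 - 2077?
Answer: -39611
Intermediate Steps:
l = -3047 (l = -2 + (-968 - 2077) = -2 - 3045 = -3047)
13*l = 13*(-3047) = -39611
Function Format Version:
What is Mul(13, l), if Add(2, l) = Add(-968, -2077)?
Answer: -39611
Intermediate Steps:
l = -3047 (l = Add(-2, Add(-968, -2077)) = Add(-2, -3045) = -3047)
Mul(13, l) = Mul(13, -3047) = -39611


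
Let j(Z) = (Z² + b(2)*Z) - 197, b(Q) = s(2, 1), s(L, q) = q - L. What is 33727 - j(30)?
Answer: 33054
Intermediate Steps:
b(Q) = -1 (b(Q) = 1 - 1*2 = 1 - 2 = -1)
j(Z) = -197 + Z² - Z (j(Z) = (Z² - Z) - 197 = -197 + Z² - Z)
33727 - j(30) = 33727 - (-197 + 30² - 1*30) = 33727 - (-197 + 900 - 30) = 33727 - 1*673 = 33727 - 673 = 33054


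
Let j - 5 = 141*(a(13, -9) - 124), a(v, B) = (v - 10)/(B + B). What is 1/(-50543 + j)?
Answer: -2/136091 ≈ -1.4696e-5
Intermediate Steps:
a(v, B) = (-10 + v)/(2*B) (a(v, B) = (-10 + v)/((2*B)) = (-10 + v)*(1/(2*B)) = (-10 + v)/(2*B))
j = -35005/2 (j = 5 + 141*((½)*(-10 + 13)/(-9) - 124) = 5 + 141*((½)*(-⅑)*3 - 124) = 5 + 141*(-⅙ - 124) = 5 + 141*(-745/6) = 5 - 35015/2 = -35005/2 ≈ -17503.)
1/(-50543 + j) = 1/(-50543 - 35005/2) = 1/(-136091/2) = -2/136091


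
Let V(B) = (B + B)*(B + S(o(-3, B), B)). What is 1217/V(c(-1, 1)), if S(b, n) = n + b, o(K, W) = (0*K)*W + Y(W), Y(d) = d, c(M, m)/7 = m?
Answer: 1217/294 ≈ 4.1395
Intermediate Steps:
c(M, m) = 7*m
o(K, W) = W (o(K, W) = (0*K)*W + W = 0*W + W = 0 + W = W)
S(b, n) = b + n
V(B) = 6*B**2 (V(B) = (B + B)*(B + (B + B)) = (2*B)*(B + 2*B) = (2*B)*(3*B) = 6*B**2)
1217/V(c(-1, 1)) = 1217/((6*(7*1)**2)) = 1217/((6*7**2)) = 1217/((6*49)) = 1217/294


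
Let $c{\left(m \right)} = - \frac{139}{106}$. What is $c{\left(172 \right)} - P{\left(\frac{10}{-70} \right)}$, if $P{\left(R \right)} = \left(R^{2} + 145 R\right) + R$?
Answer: $\frac{101415}{5194} \approx 19.525$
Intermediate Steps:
$P{\left(R \right)} = R^{2} + 146 R$
$c{\left(m \right)} = - \frac{139}{106}$ ($c{\left(m \right)} = \left(-139\right) \frac{1}{106} = - \frac{139}{106}$)
$c{\left(172 \right)} - P{\left(\frac{10}{-70} \right)} = - \frac{139}{106} - \frac{10}{-70} \left(146 + \frac{10}{-70}\right) = - \frac{139}{106} - 10 \left(- \frac{1}{70}\right) \left(146 + 10 \left(- \frac{1}{70}\right)\right) = - \frac{139}{106} - - \frac{146 - \frac{1}{7}}{7} = - \frac{139}{106} - \left(- \frac{1}{7}\right) \frac{1021}{7} = - \frac{139}{106} - - \frac{1021}{49} = - \frac{139}{106} + \frac{1021}{49} = \frac{101415}{5194}$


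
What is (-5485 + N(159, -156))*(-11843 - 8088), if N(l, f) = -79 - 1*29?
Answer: 111474083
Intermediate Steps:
N(l, f) = -108 (N(l, f) = -79 - 29 = -108)
(-5485 + N(159, -156))*(-11843 - 8088) = (-5485 - 108)*(-11843 - 8088) = -5593*(-19931) = 111474083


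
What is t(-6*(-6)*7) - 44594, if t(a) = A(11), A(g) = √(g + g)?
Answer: -44594 + √22 ≈ -44589.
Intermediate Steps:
A(g) = √2*√g (A(g) = √(2*g) = √2*√g)
t(a) = √22 (t(a) = √2*√11 = √22)
t(-6*(-6)*7) - 44594 = √22 - 44594 = -44594 + √22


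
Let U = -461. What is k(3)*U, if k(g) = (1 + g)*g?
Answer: -5532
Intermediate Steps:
k(g) = g*(1 + g)
k(3)*U = (3*(1 + 3))*(-461) = (3*4)*(-461) = 12*(-461) = -5532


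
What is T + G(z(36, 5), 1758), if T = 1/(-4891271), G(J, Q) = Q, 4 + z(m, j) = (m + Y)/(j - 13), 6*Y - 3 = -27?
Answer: 8598854417/4891271 ≈ 1758.0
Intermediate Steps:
Y = -4 (Y = ½ + (⅙)*(-27) = ½ - 9/2 = -4)
z(m, j) = -4 + (-4 + m)/(-13 + j) (z(m, j) = -4 + (m - 4)/(j - 13) = -4 + (-4 + m)/(-13 + j))
T = -1/4891271 ≈ -2.0445e-7
T + G(z(36, 5), 1758) = -1/4891271 + 1758 = 8598854417/4891271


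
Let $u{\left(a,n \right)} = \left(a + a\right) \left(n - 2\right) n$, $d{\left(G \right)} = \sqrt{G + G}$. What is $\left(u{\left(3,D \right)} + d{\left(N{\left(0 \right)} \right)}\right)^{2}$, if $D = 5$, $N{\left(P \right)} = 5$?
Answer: $\left(90 + \sqrt{10}\right)^{2} \approx 8679.2$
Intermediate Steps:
$d{\left(G \right)} = \sqrt{2} \sqrt{G}$ ($d{\left(G \right)} = \sqrt{2 G} = \sqrt{2} \sqrt{G}$)
$u{\left(a,n \right)} = 2 a n \left(-2 + n\right)$ ($u{\left(a,n \right)} = 2 a \left(-2 + n\right) n = 2 a n \left(-2 + n\right)$)
$\left(u{\left(3,D \right)} + d{\left(N{\left(0 \right)} \right)}\right)^{2} = \left(2 \cdot 3 \cdot 5 \left(-2 + 5\right) + \sqrt{2} \sqrt{5}\right)^{2} = \left(2 \cdot 3 \cdot 5 \cdot 3 + \sqrt{10}\right)^{2} = \left(90 + \sqrt{10}\right)^{2}$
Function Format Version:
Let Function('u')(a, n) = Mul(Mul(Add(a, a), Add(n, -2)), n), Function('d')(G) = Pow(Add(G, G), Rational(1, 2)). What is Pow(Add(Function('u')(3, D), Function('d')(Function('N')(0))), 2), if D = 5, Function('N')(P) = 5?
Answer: Pow(Add(90, Pow(10, Rational(1, 2))), 2) ≈ 8679.2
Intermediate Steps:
Function('d')(G) = Mul(Pow(2, Rational(1, 2)), Pow(G, Rational(1, 2))) (Function('d')(G) = Pow(Mul(2, G), Rational(1, 2)) = Mul(Pow(2, Rational(1, 2)), Pow(G, Rational(1, 2))))
Function('u')(a, n) = Mul(2, a, n, Add(-2, n)) (Function('u')(a, n) = Mul(Mul(Mul(2, a), Add(-2, n)), n) = Mul(Mul(2, a, Add(-2, n)), n) = Mul(2, a, n, Add(-2, n)))
Pow(Add(Function('u')(3, D), Function('d')(Function('N')(0))), 2) = Pow(Add(Mul(2, 3, 5, Add(-2, 5)), Mul(Pow(2, Rational(1, 2)), Pow(5, Rational(1, 2)))), 2) = Pow(Add(Mul(2, 3, 5, 3), Pow(10, Rational(1, 2))), 2) = Pow(Add(90, Pow(10, Rational(1, 2))), 2)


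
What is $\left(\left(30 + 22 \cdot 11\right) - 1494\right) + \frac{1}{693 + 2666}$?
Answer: $- \frac{4104697}{3359} \approx -1222.0$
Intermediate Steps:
$\left(\left(30 + 22 \cdot 11\right) - 1494\right) + \frac{1}{693 + 2666} = \left(\left(30 + 242\right) - 1494\right) + \frac{1}{3359} = \left(272 - 1494\right) + \frac{1}{3359} = -1222 + \frac{1}{3359} = - \frac{4104697}{3359}$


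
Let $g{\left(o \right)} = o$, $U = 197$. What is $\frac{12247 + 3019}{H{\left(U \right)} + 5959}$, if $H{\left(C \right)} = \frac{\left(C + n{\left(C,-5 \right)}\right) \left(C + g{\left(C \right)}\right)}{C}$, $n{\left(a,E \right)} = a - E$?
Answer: $\frac{15266}{6757} \approx 2.2593$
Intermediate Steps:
$H{\left(C \right)} = 10 + 4 C$ ($H{\left(C \right)} = \frac{\left(C + \left(C - -5\right)\right) \left(C + C\right)}{C} = \frac{\left(C + \left(C + 5\right)\right) 2 C}{C} = \frac{\left(C + \left(5 + C\right)\right) 2 C}{C} = \frac{\left(5 + 2 C\right) 2 C}{C} = \frac{2 C \left(5 + 2 C\right)}{C} = 10 + 4 C$)
$\frac{12247 + 3019}{H{\left(U \right)} + 5959} = \frac{12247 + 3019}{\left(10 + 4 \cdot 197\right) + 5959} = \frac{15266}{\left(10 + 788\right) + 5959} = \frac{15266}{798 + 5959} = \frac{15266}{6757}$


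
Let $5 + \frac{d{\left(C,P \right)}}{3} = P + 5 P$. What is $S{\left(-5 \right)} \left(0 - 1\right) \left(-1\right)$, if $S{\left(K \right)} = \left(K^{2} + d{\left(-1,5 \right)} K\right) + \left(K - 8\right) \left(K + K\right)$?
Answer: $-220$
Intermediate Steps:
$d{\left(C,P \right)} = -15 + 18 P$ ($d{\left(C,P \right)} = -15 + 3 \left(P + 5 P\right) = -15 + 3 \cdot 6 P = -15 + 18 P$)
$S{\left(K \right)} = K^{2} + 75 K + 2 K \left(-8 + K\right)$ ($S{\left(K \right)} = \left(K^{2} + \left(-15 + 18 \cdot 5\right) K\right) + \left(K - 8\right) \left(K + K\right) = \left(K^{2} + \left(-15 + 90\right) K\right) + \left(-8 + K\right) 2 K = \left(K^{2} + 75 K\right) + 2 K \left(-8 + K\right) = K^{2} + 75 K + 2 K \left(-8 + K\right)$)
$S{\left(-5 \right)} \left(0 - 1\right) \left(-1\right) = - 5 \left(59 + 3 \left(-5\right)\right) \left(0 - 1\right) \left(-1\right) = - 5 \left(59 - 15\right) \left(\left(-1\right) \left(-1\right)\right) = \left(-5\right) 44 \cdot 1 = \left(-220\right) 1 = -220$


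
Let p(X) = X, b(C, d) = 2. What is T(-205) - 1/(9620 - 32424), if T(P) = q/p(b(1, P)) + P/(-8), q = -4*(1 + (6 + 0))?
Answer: 530195/45608 ≈ 11.625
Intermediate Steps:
q = -28 (q = -4*(1 + 6) = -4*7 = -28)
T(P) = -14 - P/8 (T(P) = -28/2 + P/(-8) = -28*1/2 + P*(-1/8) = -14 - P/8)
T(-205) - 1/(9620 - 32424) = (-14 - 1/8*(-205)) - 1/(9620 - 32424) = (-14 + 205/8) - 1/(-22804) = 93/8 - 1*(-1/22804) = 93/8 + 1/22804 = 530195/45608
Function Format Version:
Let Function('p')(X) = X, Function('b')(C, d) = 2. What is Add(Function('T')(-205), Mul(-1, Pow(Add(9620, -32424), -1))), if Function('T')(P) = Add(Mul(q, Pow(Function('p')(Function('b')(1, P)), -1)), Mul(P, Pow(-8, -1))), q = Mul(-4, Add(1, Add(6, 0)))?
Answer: Rational(530195, 45608) ≈ 11.625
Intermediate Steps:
q = -28 (q = Mul(-4, Add(1, 6)) = Mul(-4, 7) = -28)
Function('T')(P) = Add(-14, Mul(Rational(-1, 8), P)) (Function('T')(P) = Add(Mul(-28, Pow(2, -1)), Mul(P, Pow(-8, -1))) = Add(Mul(-28, Rational(1, 2)), Mul(P, Rational(-1, 8))) = Add(-14, Mul(Rational(-1, 8), P)))
Add(Function('T')(-205), Mul(-1, Pow(Add(9620, -32424), -1))) = Add(Add(-14, Mul(Rational(-1, 8), -205)), Mul(-1, Pow(Add(9620, -32424), -1))) = Add(Add(-14, Rational(205, 8)), Mul(-1, Pow(-22804, -1))) = Add(Rational(93, 8), Mul(-1, Rational(-1, 22804))) = Add(Rational(93, 8), Rational(1, 22804)) = Rational(530195, 45608)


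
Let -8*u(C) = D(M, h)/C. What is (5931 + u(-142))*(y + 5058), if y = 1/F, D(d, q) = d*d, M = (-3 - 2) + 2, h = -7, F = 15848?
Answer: 540082528835625/18003328 ≈ 2.9999e+7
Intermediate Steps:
M = -3 (M = -5 + 2 = -3)
D(d, q) = d**2
u(C) = -9/(8*C) (u(C) = -(-3)**2/(8*C) = -9/(8*C))
y = 1/15848 ≈ 6.3099e-5
(5931 + u(-142))*(y + 5058) = (5931 - 9/8/(-142))*(1/15848 + 5058) = (5931 - 9/8*(-1/142))*(80159185/15848) = (5931 + 9/1136)*(80159185/15848) = (6737625/1136)*(80159185/15848) = 540082528835625/18003328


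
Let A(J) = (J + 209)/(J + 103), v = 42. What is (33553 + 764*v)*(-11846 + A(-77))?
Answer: -10104250412/13 ≈ -7.7725e+8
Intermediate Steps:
A(J) = (209 + J)/(103 + J)
(33553 + 764*v)*(-11846 + A(-77)) = (33553 + 764*42)*(-11846 + (209 - 77)/(103 - 77)) = (33553 + 32088)*(-11846 + 132/26) = 65641*(-11846 + (1/26)*132) = 65641*(-11846 + 66/13) = 65641*(-153932/13) = -10104250412/13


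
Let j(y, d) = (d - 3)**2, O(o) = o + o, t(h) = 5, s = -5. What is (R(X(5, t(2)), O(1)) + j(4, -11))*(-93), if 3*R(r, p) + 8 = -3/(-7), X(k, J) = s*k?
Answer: -125953/7 ≈ -17993.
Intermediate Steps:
O(o) = 2*o
j(y, d) = (-3 + d)**2
X(k, J) = -5*k
R(r, p) = -53/21 (R(r, p) = -8/3 + (-3/(-7))/3 = -8/3 + (-3*(-1/7))/3 = -8/3 + (1/3)*(3/7) = -8/3 + 1/7 = -53/21)
(R(X(5, t(2)), O(1)) + j(4, -11))*(-93) = (-53/21 + (-3 - 11)**2)*(-93) = (-53/21 + (-14)**2)*(-93) = (-53/21 + 196)*(-93) = (4063/21)*(-93) = -125953/7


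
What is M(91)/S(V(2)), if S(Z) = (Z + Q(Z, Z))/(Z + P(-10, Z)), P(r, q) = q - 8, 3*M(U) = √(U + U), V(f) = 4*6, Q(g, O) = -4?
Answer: 2*√182/3 ≈ 8.9938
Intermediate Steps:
V(f) = 24
M(U) = √2*√U/3 (M(U) = √(U + U)/3 = √(2*U)/3 = (√2*√U)/3 = √2*√U/3)
P(r, q) = -8 + q
S(Z) = (-4 + Z)/(-8 + 2*Z) (S(Z) = (Z - 4)/(Z + (-8 + Z)) = (-4 + Z)/(-8 + 2*Z))
M(91)/S(V(2)) = (√2*√91/3)/(½) = (√182/3)*2 = 2*√182/3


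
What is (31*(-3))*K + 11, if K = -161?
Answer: 14984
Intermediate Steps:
(31*(-3))*K + 11 = (31*(-3))*(-161) + 11 = -93*(-161) + 11 = 14973 + 11 = 14984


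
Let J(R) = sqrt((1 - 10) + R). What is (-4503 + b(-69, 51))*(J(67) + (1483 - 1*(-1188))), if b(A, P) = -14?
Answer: -12064907 - 4517*sqrt(58) ≈ -1.2099e+7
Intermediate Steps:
J(R) = sqrt(-9 + R)
(-4503 + b(-69, 51))*(J(67) + (1483 - 1*(-1188))) = (-4503 - 14)*(sqrt(-9 + 67) + (1483 - 1*(-1188))) = -4517*(sqrt(58) + (1483 + 1188)) = -4517*(sqrt(58) + 2671) = -4517*(2671 + sqrt(58)) = -12064907 - 4517*sqrt(58)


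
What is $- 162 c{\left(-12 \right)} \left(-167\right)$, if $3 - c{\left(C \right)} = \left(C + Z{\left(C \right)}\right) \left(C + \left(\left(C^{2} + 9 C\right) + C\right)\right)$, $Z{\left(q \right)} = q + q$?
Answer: $11768490$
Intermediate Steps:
$Z{\left(q \right)} = 2 q$
$c{\left(C \right)} = 3 - 3 C \left(C^{2} + 11 C\right)$ ($c{\left(C \right)} = 3 - \left(C + 2 C\right) \left(C + \left(\left(C^{2} + 9 C\right) + C\right)\right) = 3 - 3 C \left(C + \left(C^{2} + 10 C\right)\right) = 3 - 3 C \left(C^{2} + 11 C\right)$)
$- 162 c{\left(-12 \right)} \left(-167\right) = - 162 \left(3 - 33 \left(-12\right)^{2} - 3 \left(-12\right)^{3}\right) \left(-167\right) = - 162 \left(3 - 4752 - -5184\right) \left(-167\right) = - 162 \left(3 - 4752 + 5184\right) \left(-167\right) = \left(-162\right) 435 \left(-167\right) = \left(-70470\right) \left(-167\right) = 11768490$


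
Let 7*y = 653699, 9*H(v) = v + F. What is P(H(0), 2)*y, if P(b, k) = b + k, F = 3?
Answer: 653699/3 ≈ 2.1790e+5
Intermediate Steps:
H(v) = ⅓ + v/9 (H(v) = (v + 3)/9 = (3 + v)/9 = ⅓ + v/9)
y = 653699/7 (y = (⅐)*653699 = 653699/7 ≈ 93386.)
P(H(0), 2)*y = ((⅓ + (⅑)*0) + 2)*(653699/7) = ((⅓ + 0) + 2)*(653699/7) = (⅓ + 2)*(653699/7) = (7/3)*(653699/7) = 653699/3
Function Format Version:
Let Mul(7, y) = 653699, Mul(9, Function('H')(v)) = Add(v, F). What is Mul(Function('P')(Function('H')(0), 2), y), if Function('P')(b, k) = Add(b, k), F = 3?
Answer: Rational(653699, 3) ≈ 2.1790e+5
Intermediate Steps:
Function('H')(v) = Add(Rational(1, 3), Mul(Rational(1, 9), v)) (Function('H')(v) = Mul(Rational(1, 9), Add(v, 3)) = Mul(Rational(1, 9), Add(3, v)) = Add(Rational(1, 3), Mul(Rational(1, 9), v)))
y = Rational(653699, 7) (y = Mul(Rational(1, 7), 653699) = Rational(653699, 7) ≈ 93386.)
Mul(Function('P')(Function('H')(0), 2), y) = Mul(Add(Add(Rational(1, 3), Mul(Rational(1, 9), 0)), 2), Rational(653699, 7)) = Mul(Add(Add(Rational(1, 3), 0), 2), Rational(653699, 7)) = Mul(Add(Rational(1, 3), 2), Rational(653699, 7)) = Mul(Rational(7, 3), Rational(653699, 7)) = Rational(653699, 3)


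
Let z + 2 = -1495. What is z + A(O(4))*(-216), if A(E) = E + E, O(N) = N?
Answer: -3225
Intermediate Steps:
z = -1497 (z = -2 - 1495 = -1497)
A(E) = 2*E
z + A(O(4))*(-216) = -1497 + (2*4)*(-216) = -1497 + 8*(-216) = -1497 - 1728 = -3225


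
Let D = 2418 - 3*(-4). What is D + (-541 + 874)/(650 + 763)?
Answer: 381547/157 ≈ 2430.2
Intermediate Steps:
D = 2430 (D = 2418 + 12 = 2430)
D + (-541 + 874)/(650 + 763) = 2430 + (-541 + 874)/(650 + 763) = 2430 + 333/1413 = 2430 + 333*(1/1413) = 2430 + 37/157 = 381547/157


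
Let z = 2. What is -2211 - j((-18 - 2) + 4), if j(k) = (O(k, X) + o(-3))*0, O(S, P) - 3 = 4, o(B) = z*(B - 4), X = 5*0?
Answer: -2211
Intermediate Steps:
X = 0
o(B) = -8 + 2*B (o(B) = 2*(B - 4) = 2*(-4 + B) = -8 + 2*B)
O(S, P) = 7 (O(S, P) = 3 + 4 = 7)
j(k) = 0 (j(k) = (7 + (-8 + 2*(-3)))*0 = (7 + (-8 - 6))*0 = (7 - 14)*0 = -7*0 = 0)
-2211 - j((-18 - 2) + 4) = -2211 - 1*0 = -2211 + 0 = -2211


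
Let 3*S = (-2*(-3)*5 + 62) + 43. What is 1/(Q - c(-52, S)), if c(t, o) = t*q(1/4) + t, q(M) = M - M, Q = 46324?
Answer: 1/46376 ≈ 2.1563e-5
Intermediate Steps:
q(M) = 0
S = 45 (S = ((-2*(-3)*5 + 62) + 43)/3 = ((6*5 + 62) + 43)/3 = ((30 + 62) + 43)/3 = (92 + 43)/3 = (⅓)*135 = 45)
c(t, o) = t (c(t, o) = t*0 + t = 0 + t = t)
1/(Q - c(-52, S)) = 1/(46324 - 1*(-52)) = 1/(46324 + 52) = 1/46376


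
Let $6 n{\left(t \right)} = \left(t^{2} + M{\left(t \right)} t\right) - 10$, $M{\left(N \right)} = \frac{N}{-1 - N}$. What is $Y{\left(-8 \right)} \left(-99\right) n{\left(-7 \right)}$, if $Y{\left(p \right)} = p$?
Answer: $6226$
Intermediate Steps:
$n{\left(t \right)} = - \frac{5}{3} + \frac{t^{2}}{6} - \frac{t^{2}}{6 \left(1 + t\right)}$ ($n{\left(t \right)} = \frac{\left(t^{2} + - \frac{t}{1 + t} t\right) - 10}{6} = \frac{\left(t^{2} - \frac{t^{2}}{1 + t}\right) - 10}{6} = \frac{-10 + t^{2} - \frac{t^{2}}{1 + t}}{6} = - \frac{5}{3} + \frac{t^{2}}{6} - \frac{t^{2}}{6 \left(1 + t\right)}$)
$Y{\left(-8 \right)} \left(-99\right) n{\left(-7 \right)} = \left(-8\right) \left(-99\right) \frac{-10 + \left(-7\right)^{3} - -70}{6 \left(1 - 7\right)} = 792 \frac{-10 - 343 + 70}{6 \left(-6\right)} = 792 \cdot \frac{1}{6} \left(- \frac{1}{6}\right) \left(-283\right) = 792 \cdot \frac{283}{36} = 6226$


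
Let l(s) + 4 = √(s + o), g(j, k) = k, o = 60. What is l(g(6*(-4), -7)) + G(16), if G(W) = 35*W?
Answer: 556 + √53 ≈ 563.28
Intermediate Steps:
l(s) = -4 + √(60 + s) (l(s) = -4 + √(s + 60) = -4 + √(60 + s))
l(g(6*(-4), -7)) + G(16) = (-4 + √(60 - 7)) + 35*16 = (-4 + √53) + 560 = 556 + √53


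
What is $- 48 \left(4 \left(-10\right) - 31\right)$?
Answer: $3408$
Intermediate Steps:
$- 48 \left(4 \left(-10\right) - 31\right) = - 48 \left(-40 - 31\right) = \left(-48\right) \left(-71\right) = 3408$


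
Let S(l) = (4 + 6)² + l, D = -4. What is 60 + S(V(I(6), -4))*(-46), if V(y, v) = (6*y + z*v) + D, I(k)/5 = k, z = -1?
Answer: -12820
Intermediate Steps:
I(k) = 5*k
V(y, v) = -4 - v + 6*y (V(y, v) = (6*y - v) - 4 = (-v + 6*y) - 4 = -4 - v + 6*y)
S(l) = 100 + l (S(l) = 10² + l = 100 + l)
60 + S(V(I(6), -4))*(-46) = 60 + (100 + (-4 - 1*(-4) + 6*(5*6)))*(-46) = 60 + (100 + (-4 + 4 + 6*30))*(-46) = 60 + (100 + (-4 + 4 + 180))*(-46) = 60 + (100 + 180)*(-46) = 60 + 280*(-46) = 60 - 12880 = -12820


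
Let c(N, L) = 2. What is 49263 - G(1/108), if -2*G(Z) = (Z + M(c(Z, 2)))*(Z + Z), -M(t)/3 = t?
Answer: 574602985/11664 ≈ 49263.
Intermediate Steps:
M(t) = -3*t
G(Z) = -Z*(-6 + Z) (G(Z) = -(Z - 3*2)*(Z + Z)/2 = -(Z - 6)*2*Z/2 = -(-6 + Z)*2*Z/2 = -Z*(-6 + Z))
49263 - G(1/108) = 49263 - (6 - 1/108)/108 = 49263 - 647/(108*108) = 49263 - 1*647/11664 = 49263 - 647/11664 = 574602985/11664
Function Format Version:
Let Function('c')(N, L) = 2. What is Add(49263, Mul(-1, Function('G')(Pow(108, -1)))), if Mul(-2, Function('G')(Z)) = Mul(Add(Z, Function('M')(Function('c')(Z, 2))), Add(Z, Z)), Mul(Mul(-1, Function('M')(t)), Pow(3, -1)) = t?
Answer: Rational(574602985, 11664) ≈ 49263.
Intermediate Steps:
Function('M')(t) = Mul(-3, t)
Function('G')(Z) = Mul(-1, Z, Add(-6, Z)) (Function('G')(Z) = Mul(Rational(-1, 2), Mul(Add(Z, Mul(-3, 2)), Add(Z, Z))) = Mul(Rational(-1, 2), Mul(Add(Z, -6), Mul(2, Z))) = Mul(Rational(-1, 2), Mul(Add(-6, Z), Mul(2, Z))) = Mul(Rational(-1, 2), Mul(2, Z, Add(-6, Z))) = Mul(-1, Z, Add(-6, Z)))
Add(49263, Mul(-1, Function('G')(Pow(108, -1)))) = Add(49263, Mul(-1, Mul(Pow(108, -1), Add(6, Mul(-1, Pow(108, -1)))))) = Add(49263, Mul(-1, Mul(Rational(1, 108), Add(6, Mul(-1, Rational(1, 108)))))) = Add(49263, Mul(-1, Mul(Rational(1, 108), Add(6, Rational(-1, 108))))) = Add(49263, Mul(-1, Mul(Rational(1, 108), Rational(647, 108)))) = Add(49263, Mul(-1, Rational(647, 11664))) = Add(49263, Rational(-647, 11664)) = Rational(574602985, 11664)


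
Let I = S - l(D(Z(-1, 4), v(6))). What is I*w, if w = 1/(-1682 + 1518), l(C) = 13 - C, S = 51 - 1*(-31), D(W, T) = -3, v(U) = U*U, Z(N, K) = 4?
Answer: -33/82 ≈ -0.40244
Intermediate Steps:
v(U) = U²
S = 82 (S = 51 + 31 = 82)
I = 66 (I = 82 - (13 - 1*(-3)) = 82 - (13 + 3) = 82 - 1*16 = 82 - 16 = 66)
w = -1/164 (w = 1/(-164) = -1/164 ≈ -0.0060976)
I*w = 66*(-1/164) = -33/82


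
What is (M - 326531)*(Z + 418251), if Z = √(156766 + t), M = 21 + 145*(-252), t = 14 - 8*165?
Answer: -151846025550 - 726100*√38865 ≈ -1.5199e+11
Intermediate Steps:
t = -1306 (t = 14 - 1320 = -1306)
M = -36519 (M = 21 - 36540 = -36519)
Z = 2*√38865 (Z = √(156766 - 1306) = √155460 = 2*√38865 ≈ 394.28)
(M - 326531)*(Z + 418251) = (-36519 - 326531)*(2*√38865 + 418251) = -363050*(418251 + 2*√38865) = -151846025550 - 726100*√38865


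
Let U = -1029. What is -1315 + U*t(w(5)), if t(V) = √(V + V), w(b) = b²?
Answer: -1315 - 5145*√2 ≈ -8591.1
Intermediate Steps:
t(V) = √2*√V (t(V) = √(2*V) = √2*√V)
-1315 + U*t(w(5)) = -1315 - 1029*√2*√(5²) = -1315 - 1029*√2*√25 = -1315 - 1029*√2*5 = -1315 - 5145*√2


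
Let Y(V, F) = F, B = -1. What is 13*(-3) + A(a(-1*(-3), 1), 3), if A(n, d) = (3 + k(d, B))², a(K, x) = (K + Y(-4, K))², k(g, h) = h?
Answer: -35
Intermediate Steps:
a(K, x) = 4*K² (a(K, x) = (K + K)² = (2*K)² = 4*K²)
A(n, d) = 4 (A(n, d) = (3 - 1)² = 2² = 4)
13*(-3) + A(a(-1*(-3), 1), 3) = 13*(-3) + 4 = -39 + 4 = -35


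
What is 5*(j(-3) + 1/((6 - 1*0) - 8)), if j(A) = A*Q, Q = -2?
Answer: 55/2 ≈ 27.500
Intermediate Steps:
j(A) = -2*A (j(A) = A*(-2) = -2*A)
5*(j(-3) + 1/((6 - 1*0) - 8)) = 5*(-2*(-3) + 1/((6 - 1*0) - 8)) = 5*(6 + 1/((6 + 0) - 8)) = 5*(6 + 1/(6 - 8)) = 5*(6 + 1/(-2)) = 5*(6 - 1/2) = 5*(11/2) = 55/2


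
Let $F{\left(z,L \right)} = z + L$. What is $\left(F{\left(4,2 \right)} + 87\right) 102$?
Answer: $9486$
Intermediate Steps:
$F{\left(z,L \right)} = L + z$
$\left(F{\left(4,2 \right)} + 87\right) 102 = \left(\left(2 + 4\right) + 87\right) 102 = \left(6 + 87\right) 102 = 93 \cdot 102 = 9486$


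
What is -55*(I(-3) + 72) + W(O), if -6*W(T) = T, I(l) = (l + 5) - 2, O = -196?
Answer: -11782/3 ≈ -3927.3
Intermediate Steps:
I(l) = 3 + l (I(l) = (5 + l) - 2 = 3 + l)
W(T) = -T/6
-55*(I(-3) + 72) + W(O) = -55*((3 - 3) + 72) - ⅙*(-196) = -55*(0 + 72) + 98/3 = -55*72 + 98/3 = -3960 + 98/3 = -11782/3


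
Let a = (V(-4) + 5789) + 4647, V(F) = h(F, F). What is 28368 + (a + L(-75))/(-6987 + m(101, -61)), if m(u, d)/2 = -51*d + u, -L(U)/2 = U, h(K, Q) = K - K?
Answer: 15960598/563 ≈ 28349.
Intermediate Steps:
h(K, Q) = 0
V(F) = 0
a = 10436 (a = (0 + 5789) + 4647 = 5789 + 4647 = 10436)
L(U) = -2*U
m(u, d) = -102*d + 2*u (m(u, d) = 2*(-51*d + u) = 2*(u - 51*d) = -102*d + 2*u)
28368 + (a + L(-75))/(-6987 + m(101, -61)) = 28368 + (10436 - 2*(-75))/(-6987 + (-102*(-61) + 2*101)) = 28368 + (10436 + 150)/(-6987 + (6222 + 202)) = 28368 + 10586/(-6987 + 6424) = 28368 + 10586/(-563) = 28368 + 10586*(-1/563) = 28368 - 10586/563 = 15960598/563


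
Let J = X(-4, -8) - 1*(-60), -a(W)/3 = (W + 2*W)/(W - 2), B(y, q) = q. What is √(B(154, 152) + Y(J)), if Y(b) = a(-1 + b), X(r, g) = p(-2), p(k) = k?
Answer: √431585/55 ≈ 11.945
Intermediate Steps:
X(r, g) = -2
a(W) = -9*W/(-2 + W) (a(W) = -3*(W + 2*W)/(W - 2) = -3*3*W/(-2 + W) = -9*W/(-2 + W))
J = 58 (J = -2 - 1*(-60) = -2 + 60 = 58)
Y(b) = -9*(-1 + b)/(-3 + b) (Y(b) = -9*(-1 + b)/(-2 + (-1 + b)) = -9*(-1 + b)/(-3 + b))
√(B(154, 152) + Y(J)) = √(152 + 9*(1 - 1*58)/(-3 + 58)) = √(152 + 9*(1 - 58)/55) = √(152 + 9*(1/55)*(-57)) = √(152 - 513/55) = √(7847/55) = √431585/55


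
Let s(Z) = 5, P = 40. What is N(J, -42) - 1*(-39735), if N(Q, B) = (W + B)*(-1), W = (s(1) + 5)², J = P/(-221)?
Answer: 39677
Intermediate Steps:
J = -40/221 (J = 40/(-221) = 40*(-1/221) = -40/221 ≈ -0.18100)
W = 100 (W = (5 + 5)² = 10² = 100)
N(Q, B) = -100 - B (N(Q, B) = (100 + B)*(-1) = -100 - B)
N(J, -42) - 1*(-39735) = (-100 - 1*(-42)) - 1*(-39735) = (-100 + 42) + 39735 = -58 + 39735 = 39677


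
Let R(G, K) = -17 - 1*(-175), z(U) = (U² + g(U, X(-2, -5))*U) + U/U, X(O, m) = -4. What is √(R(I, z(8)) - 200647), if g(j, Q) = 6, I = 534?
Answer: I*√200489 ≈ 447.76*I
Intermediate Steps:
z(U) = 1 + U² + 6*U (z(U) = (U² + 6*U) + U/U = (U² + 6*U) + 1 = 1 + U² + 6*U)
R(G, K) = 158 (R(G, K) = -17 + 175 = 158)
√(R(I, z(8)) - 200647) = √(158 - 200647) = √(-200489) = I*√200489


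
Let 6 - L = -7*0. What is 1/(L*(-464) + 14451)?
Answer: 1/11667 ≈ 8.5712e-5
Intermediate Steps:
L = 6 (L = 6 - (-7)*0 = 6 - 1*0 = 6 + 0 = 6)
1/(L*(-464) + 14451) = 1/(6*(-464) + 14451) = 1/(-2784 + 14451) = 1/11667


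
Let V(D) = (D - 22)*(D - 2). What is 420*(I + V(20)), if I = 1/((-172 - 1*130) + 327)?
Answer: -75516/5 ≈ -15103.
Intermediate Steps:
I = 1/25 (I = 1/((-172 - 130) + 327) = 1/(-302 + 327) = 1/25 ≈ 0.040000)
V(D) = (-22 + D)*(-2 + D)
420*(I + V(20)) = 420*(1/25 + (44 + 20² - 24*20)) = 420*(1/25 + (44 + 400 - 480)) = 420*(1/25 - 36) = 420*(-899/25) = -75516/5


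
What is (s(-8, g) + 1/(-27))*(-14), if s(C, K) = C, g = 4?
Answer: 3038/27 ≈ 112.52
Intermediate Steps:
(s(-8, g) + 1/(-27))*(-14) = (-8 + 1/(-27))*(-14) = (-8 - 1/27)*(-14) = -217/27*(-14) = 3038/27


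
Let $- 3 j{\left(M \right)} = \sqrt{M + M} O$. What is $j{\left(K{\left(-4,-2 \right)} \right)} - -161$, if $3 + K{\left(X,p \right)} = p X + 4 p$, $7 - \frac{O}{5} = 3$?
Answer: $161 - \frac{20 i \sqrt{6}}{3} \approx 161.0 - 16.33 i$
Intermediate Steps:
$O = 20$ ($O = 35 - 15 = 20$)
$K{\left(X,p \right)} = -3 + 4 p + X p$ ($K{\left(X,p \right)} = -3 + \left(p X + 4 p\right) = -3 + \left(X p + 4 p\right) = -3 + \left(4 p + X p\right) = -3 + 4 p + X p$)
$j{\left(M \right)} = - \frac{20 \sqrt{2} \sqrt{M}}{3}$ ($j{\left(M \right)} = - \frac{\sqrt{M + M} 20}{3} = - \frac{\sqrt{2 M} 20}{3} = - \frac{\sqrt{2} \sqrt{M} 20}{3} = - \frac{20 \sqrt{2} \sqrt{M}}{3}$)
$j{\left(K{\left(-4,-2 \right)} \right)} - -161 = - \frac{20 \sqrt{2} \sqrt{-3 + 4 \left(-2\right) - -8}}{3} - -161 = - \frac{20 \sqrt{2} \sqrt{-3 - 8 + 8}}{3} + 161 = - \frac{20 \sqrt{2} \sqrt{-3}}{3} + 161 = - \frac{20 \sqrt{2} i \sqrt{3}}{3} + 161 = - \frac{20 i \sqrt{6}}{3} + 161 = 161 - \frac{20 i \sqrt{6}}{3}$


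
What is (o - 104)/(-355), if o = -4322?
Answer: 4426/355 ≈ 12.468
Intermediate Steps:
(o - 104)/(-355) = (-4322 - 104)/(-355) = -4426*(-1/355) = 4426/355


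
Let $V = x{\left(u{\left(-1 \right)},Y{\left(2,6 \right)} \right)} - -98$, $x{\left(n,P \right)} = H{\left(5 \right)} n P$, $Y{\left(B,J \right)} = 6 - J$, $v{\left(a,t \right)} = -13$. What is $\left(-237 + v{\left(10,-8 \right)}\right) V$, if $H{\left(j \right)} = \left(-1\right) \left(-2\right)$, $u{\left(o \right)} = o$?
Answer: $-24500$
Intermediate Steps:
$H{\left(j \right)} = 2$
$x{\left(n,P \right)} = 2 P n$ ($x{\left(n,P \right)} = 2 n P = 2 P n$)
$V = 98$ ($V = 2 \left(6 - 6\right) \left(-1\right) - -98 = 2 \left(6 - 6\right) \left(-1\right) + 98 = 2 \cdot 0 \left(-1\right) + 98 = 0 + 98 = 98$)
$\left(-237 + v{\left(10,-8 \right)}\right) V = \left(-237 - 13\right) 98 = \left(-250\right) 98 = -24500$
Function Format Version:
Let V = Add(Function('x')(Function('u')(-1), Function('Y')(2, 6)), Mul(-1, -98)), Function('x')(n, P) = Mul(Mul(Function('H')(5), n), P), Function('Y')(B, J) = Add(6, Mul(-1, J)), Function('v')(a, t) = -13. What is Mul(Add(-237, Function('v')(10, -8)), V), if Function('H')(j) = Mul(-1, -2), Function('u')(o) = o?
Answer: -24500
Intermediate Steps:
Function('H')(j) = 2
Function('x')(n, P) = Mul(2, P, n) (Function('x')(n, P) = Mul(Mul(2, n), P) = Mul(2, P, n))
V = 98 (V = Add(Mul(2, Add(6, Mul(-1, 6)), -1), Mul(-1, -98)) = Add(Mul(2, Add(6, -6), -1), 98) = Add(Mul(2, 0, -1), 98) = Add(0, 98) = 98)
Mul(Add(-237, Function('v')(10, -8)), V) = Mul(Add(-237, -13), 98) = Mul(-250, 98) = -24500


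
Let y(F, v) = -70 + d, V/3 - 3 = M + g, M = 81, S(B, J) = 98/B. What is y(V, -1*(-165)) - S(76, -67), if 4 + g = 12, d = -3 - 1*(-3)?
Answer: -2709/38 ≈ -71.289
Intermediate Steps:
d = 0 (d = -3 + 3 = 0)
g = 8 (g = -4 + 12 = 8)
V = 276 (V = 9 + 3*(81 + 8) = 9 + 3*89 = 9 + 267 = 276)
y(F, v) = -70 (y(F, v) = -70 + 0 = -70)
y(V, -1*(-165)) - S(76, -67) = -70 - 98/76 = -70 - 1*49/38 = -70 - 49/38 = -2709/38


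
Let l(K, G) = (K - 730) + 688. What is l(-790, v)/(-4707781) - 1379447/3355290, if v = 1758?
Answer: -499334059679/1215074654730 ≈ -0.41095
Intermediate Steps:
l(K, G) = -42 + K (l(K, G) = (-730 + K) + 688 = -42 + K)
l(-790, v)/(-4707781) - 1379447/3355290 = (-42 - 790)/(-4707781) - 1379447/3355290 = -832*(-1/4707781) - 1379447*1/3355290 = 64/362137 - 1379447/3355290 = -499334059679/1215074654730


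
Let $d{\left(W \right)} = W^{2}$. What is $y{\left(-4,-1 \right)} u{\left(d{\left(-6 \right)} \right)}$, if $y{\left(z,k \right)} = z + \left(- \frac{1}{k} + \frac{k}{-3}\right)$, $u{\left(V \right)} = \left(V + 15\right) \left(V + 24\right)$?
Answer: $-8160$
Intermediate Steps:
$u{\left(V \right)} = \left(15 + V\right) \left(24 + V\right)$
$y{\left(z,k \right)} = z - \frac{1}{k} - \frac{k}{3}$ ($y{\left(z,k \right)} = z + \left(- \frac{1}{k} + k \left(- \frac{1}{3}\right)\right) = z - \left(\frac{1}{k} + \frac{k}{3}\right) = z - \frac{1}{k} - \frac{k}{3}$)
$y{\left(-4,-1 \right)} u{\left(d{\left(-6 \right)} \right)} = \left(-4 - \frac{1}{-1} - - \frac{1}{3}\right) \left(360 + \left(\left(-6\right)^{2}\right)^{2} + 39 \left(-6\right)^{2}\right) = \left(-4 - -1 + \frac{1}{3}\right) \left(360 + 36^{2} + 39 \cdot 36\right) = \left(-4 + 1 + \frac{1}{3}\right) \left(360 + 1296 + 1404\right) = \left(- \frac{8}{3}\right) 3060 = -8160$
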